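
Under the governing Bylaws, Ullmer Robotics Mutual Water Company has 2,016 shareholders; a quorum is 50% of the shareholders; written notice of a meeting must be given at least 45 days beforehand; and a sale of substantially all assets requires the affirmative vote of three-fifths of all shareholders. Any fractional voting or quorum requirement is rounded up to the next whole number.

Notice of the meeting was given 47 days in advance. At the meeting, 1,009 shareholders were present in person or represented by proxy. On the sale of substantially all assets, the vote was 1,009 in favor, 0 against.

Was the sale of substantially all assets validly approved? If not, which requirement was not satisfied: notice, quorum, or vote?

Invalid — vote requirement not satisfied.

Notice: 47 days given; 45 required. Satisfied.
Quorum: 50% of 2,016 = 1,008; 1,009 present. Satisfied.
Vote: requires three-fifths of all shareholders (2,016); 3/5 of 2016 = 1209.60, rounded up to 1210, so 1,210 needed; 1,009 in favor. Not satisfied.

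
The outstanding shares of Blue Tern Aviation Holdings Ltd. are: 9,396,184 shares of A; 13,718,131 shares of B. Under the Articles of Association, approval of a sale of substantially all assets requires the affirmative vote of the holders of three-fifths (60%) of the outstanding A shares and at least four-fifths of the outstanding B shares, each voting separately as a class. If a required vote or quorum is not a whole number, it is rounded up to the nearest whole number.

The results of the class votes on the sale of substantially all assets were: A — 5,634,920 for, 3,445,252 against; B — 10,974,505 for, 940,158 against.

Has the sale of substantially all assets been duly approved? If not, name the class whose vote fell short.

Not approved — the A shares did not give the required vote.

A: 3/5 of 9396184 = 5637710.40, rounded up to 5637711; 5,637,711 required, 5,634,920 in favor — not approved.
B: 4/5 of 13718131 = 10974504.80, rounded up to 10974505; 10,974,505 required, 10,974,505 in favor — approved.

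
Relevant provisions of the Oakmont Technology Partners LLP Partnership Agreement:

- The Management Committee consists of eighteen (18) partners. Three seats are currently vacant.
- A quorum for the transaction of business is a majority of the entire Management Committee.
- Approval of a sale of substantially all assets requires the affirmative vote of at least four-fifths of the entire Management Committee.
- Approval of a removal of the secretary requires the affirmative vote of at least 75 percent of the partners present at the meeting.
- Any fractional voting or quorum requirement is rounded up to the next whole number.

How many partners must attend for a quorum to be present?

10

A majority of 18 is 10.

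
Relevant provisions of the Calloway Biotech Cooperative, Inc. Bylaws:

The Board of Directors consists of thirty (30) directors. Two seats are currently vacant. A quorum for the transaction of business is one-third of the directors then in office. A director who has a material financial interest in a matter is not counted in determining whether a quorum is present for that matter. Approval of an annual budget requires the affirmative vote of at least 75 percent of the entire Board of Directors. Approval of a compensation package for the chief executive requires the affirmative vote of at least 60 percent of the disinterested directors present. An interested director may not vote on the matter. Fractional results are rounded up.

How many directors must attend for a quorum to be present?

10

1/3 of 28 = 9.33, rounded up to 10.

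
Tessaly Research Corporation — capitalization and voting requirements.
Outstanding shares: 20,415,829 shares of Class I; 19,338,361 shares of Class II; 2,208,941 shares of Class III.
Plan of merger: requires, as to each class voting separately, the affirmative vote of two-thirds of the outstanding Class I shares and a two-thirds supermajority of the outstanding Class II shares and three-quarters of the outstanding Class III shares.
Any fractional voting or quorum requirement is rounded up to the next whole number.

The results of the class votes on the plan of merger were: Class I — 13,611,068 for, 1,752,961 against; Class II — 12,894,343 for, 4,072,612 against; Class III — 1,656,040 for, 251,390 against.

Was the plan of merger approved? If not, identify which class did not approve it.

Not approved — the Class III shares did not give the required vote.

Class I: 2/3 of 20415829 = 13610552.67, rounded up to 13610553; 13,610,553 required, 13,611,068 in favor — approved.
Class II: 2/3 of 19338361 = 12892240.67, rounded up to 12892241; 12,892,241 required, 12,894,343 in favor — approved.
Class III: 3/4 of 2208941 = 1656705.75, rounded up to 1656706; 1,656,706 required, 1,656,040 in favor — not approved.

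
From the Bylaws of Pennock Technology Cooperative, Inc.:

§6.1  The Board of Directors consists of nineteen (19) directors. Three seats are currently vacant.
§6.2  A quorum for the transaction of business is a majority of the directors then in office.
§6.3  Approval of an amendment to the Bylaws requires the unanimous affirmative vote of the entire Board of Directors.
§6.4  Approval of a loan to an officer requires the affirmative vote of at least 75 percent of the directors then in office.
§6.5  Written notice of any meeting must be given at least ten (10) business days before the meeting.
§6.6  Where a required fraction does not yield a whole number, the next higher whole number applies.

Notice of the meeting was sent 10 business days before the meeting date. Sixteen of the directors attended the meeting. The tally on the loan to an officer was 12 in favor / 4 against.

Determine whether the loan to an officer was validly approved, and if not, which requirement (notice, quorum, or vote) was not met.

Notice: 10 business days given; 10 required (10 ≥ 10). Satisfied.
Quorum: 16 present; quorum is 9. Satisfied.
Vote: the loan to an officer requires three-fourths of the directors then in office (16). 3/4 of 16 = 12, so 12 affirmative votes are needed; 12 voted in favor. Satisfied.

Valid — all requirements satisfied.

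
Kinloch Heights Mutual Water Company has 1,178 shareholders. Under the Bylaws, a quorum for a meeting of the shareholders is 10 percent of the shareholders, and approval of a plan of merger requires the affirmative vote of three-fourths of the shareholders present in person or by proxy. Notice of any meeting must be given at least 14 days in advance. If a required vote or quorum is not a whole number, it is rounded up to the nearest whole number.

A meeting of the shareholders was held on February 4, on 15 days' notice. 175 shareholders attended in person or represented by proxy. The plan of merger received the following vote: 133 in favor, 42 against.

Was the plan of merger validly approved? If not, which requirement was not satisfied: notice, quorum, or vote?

Valid — all requirements satisfied.

Notice: 15 days given; 14 required. Satisfied.
Quorum: 10% of 1,178 = 117.80, rounded up to 118; 175 present. Satisfied.
Vote: requires three-fourths of those present (175); 3/4 of 175 = 131.25, rounded up to 132, so 132 needed; 133 in favor. Satisfied.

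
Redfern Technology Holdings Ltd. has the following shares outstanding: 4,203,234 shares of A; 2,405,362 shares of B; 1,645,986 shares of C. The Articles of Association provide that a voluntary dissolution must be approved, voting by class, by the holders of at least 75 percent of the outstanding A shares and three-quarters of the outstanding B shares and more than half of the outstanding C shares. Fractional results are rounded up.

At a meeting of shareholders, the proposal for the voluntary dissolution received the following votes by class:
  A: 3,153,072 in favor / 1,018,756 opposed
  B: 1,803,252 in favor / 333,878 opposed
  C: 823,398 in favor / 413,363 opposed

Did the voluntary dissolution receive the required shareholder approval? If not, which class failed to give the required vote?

A: 3/4 of 4203234 = 3152425.50, rounded up to 3152426; 3,152,426 required, 3,153,072 in favor — approved.
B: 3/4 of 2405362 = 1804021.50, rounded up to 1804022; 1,804,022 required, 1,803,252 in favor — not approved.
C: a majority of 1645986 is 822994; 822,994 required, 823,398 in favor — approved.

Not approved — the B shares did not give the required vote.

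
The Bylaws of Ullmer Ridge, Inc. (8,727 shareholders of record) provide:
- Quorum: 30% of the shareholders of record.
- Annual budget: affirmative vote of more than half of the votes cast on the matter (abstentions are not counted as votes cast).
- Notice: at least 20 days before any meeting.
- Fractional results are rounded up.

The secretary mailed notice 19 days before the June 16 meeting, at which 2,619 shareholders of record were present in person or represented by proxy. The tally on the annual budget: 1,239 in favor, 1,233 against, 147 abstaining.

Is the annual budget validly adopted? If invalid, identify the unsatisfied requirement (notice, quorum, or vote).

Invalid — notice requirement not satisfied.

Notice: 19 days given; 20 required. Not satisfied.
Quorum: 30% of 8,727 = 2,618.10, rounded up to 2,619; 2,619 present. Satisfied.
Vote: requires a majority of the votes cast (2,619 − 147 abstaining = 2,472); a majority of 2472 is 1237, so 1,237 needed; 1,239 in favor. Satisfied.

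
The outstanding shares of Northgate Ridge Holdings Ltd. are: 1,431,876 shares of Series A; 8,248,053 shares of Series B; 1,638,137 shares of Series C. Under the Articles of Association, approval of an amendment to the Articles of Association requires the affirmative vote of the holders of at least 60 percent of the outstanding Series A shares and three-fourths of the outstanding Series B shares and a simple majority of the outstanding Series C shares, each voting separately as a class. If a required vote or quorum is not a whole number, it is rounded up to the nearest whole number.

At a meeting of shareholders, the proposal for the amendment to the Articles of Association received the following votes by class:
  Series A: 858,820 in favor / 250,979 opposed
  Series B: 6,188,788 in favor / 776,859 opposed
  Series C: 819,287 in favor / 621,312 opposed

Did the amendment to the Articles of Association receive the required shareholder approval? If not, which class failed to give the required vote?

Series A: 3/5 of 1431876 = 859125.60, rounded up to 859126; 859,126 required, 858,820 in favor — not approved.
Series B: 3/4 of 8248053 = 6186039.75, rounded up to 6186040; 6,186,040 required, 6,188,788 in favor — approved.
Series C: a majority of 1638137 is 819069; 819,069 required, 819,287 in favor — approved.

Not approved — the Series A shares did not give the required vote.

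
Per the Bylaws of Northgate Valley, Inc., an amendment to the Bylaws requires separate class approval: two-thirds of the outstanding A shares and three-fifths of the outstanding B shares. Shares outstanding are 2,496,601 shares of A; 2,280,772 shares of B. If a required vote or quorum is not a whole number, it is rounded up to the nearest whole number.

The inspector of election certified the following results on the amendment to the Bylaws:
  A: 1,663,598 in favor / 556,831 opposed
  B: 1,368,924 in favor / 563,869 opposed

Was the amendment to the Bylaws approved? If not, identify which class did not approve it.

A: 2/3 of 2496601 = 1664400.67, rounded up to 1664401; 1,664,401 required, 1,663,598 in favor — not approved.
B: 3/5 of 2280772 = 1368463.20, rounded up to 1368464; 1,368,464 required, 1,368,924 in favor — approved.

Not approved — the A shares did not give the required vote.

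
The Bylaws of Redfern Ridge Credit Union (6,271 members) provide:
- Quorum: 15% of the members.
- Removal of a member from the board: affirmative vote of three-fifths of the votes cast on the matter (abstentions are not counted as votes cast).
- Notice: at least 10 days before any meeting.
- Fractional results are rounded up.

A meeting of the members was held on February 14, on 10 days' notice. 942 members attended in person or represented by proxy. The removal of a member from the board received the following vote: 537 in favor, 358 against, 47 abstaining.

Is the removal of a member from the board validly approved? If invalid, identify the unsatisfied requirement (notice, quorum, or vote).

Valid — all requirements satisfied.

Notice: 10 days given; 10 required. Satisfied.
Quorum: 15% of 6,271 = 940.65, rounded up to 941; 942 present. Satisfied.
Vote: requires three-fifths of the votes cast (942 − 47 abstaining = 895); 3/5 of 895 = 537, so 537 needed; 537 in favor. Satisfied.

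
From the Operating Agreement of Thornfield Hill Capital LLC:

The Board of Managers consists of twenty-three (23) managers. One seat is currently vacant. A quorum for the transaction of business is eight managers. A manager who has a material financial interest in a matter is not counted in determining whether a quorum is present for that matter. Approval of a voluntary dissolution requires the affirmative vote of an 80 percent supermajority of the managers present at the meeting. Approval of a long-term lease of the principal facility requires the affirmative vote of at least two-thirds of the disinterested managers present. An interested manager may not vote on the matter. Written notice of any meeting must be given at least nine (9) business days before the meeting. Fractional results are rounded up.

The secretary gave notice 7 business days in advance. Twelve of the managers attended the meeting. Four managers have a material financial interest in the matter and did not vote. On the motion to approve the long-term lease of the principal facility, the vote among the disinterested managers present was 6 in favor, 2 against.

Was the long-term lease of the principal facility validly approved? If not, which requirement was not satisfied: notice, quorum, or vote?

Invalid — notice requirement not satisfied.

Notice: 7 business days given; 9 required (7 < 9). Not satisfied.
Quorum: 12 present, but the 4 interested managers do not count, leaving 8. Quorum is 8. Satisfied.
Vote: the long-term lease of the principal facility requires two-thirds of the disinterested managers present (12 − 4 = 8). 2/3 of 8 = 5.33, rounded up to 6, so 6 affirmative votes are needed; 6 voted in favor. Satisfied.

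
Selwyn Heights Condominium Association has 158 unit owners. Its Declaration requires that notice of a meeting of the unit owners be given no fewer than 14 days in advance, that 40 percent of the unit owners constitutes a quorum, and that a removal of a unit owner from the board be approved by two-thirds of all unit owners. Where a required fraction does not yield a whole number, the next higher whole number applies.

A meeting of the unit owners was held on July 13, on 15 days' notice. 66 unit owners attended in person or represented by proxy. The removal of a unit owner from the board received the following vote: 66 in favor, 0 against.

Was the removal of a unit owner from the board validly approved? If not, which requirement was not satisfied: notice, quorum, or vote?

Invalid — vote requirement not satisfied.

Notice: 15 days given; 14 required. Satisfied.
Quorum: 40% of 158 = 63.20, rounded up to 64; 66 present. Satisfied.
Vote: requires two-thirds of all unit owners (158); 2/3 of 158 = 105.33, rounded up to 106, so 106 needed; 66 in favor. Not satisfied.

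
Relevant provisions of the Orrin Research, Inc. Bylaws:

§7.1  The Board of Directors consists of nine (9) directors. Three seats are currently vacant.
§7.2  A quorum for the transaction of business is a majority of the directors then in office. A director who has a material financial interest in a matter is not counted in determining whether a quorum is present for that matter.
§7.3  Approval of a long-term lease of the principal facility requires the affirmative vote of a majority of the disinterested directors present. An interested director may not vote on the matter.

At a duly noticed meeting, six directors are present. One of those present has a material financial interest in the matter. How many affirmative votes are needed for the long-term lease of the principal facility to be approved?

3

The long-term lease of the principal facility requires a majority of the disinterested directors present (6 − 1 = 5).
A majority of 5 is 3.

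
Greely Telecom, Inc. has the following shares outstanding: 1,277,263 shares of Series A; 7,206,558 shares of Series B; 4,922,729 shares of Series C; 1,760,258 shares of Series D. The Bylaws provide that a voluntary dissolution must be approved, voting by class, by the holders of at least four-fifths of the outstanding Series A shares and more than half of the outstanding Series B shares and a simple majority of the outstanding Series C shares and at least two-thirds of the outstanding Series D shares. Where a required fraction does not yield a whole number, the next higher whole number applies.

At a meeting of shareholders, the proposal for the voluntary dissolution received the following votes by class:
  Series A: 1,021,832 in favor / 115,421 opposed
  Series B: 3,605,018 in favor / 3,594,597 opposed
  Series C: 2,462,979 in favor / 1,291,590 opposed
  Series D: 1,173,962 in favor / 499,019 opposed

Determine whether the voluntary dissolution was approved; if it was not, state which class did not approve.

Series A: 4/5 of 1277263 = 1021810.40, rounded up to 1021811; 1,021,811 required, 1,021,832 in favor — approved.
Series B: a majority of 7206558 is 3603280; 3,603,280 required, 3,605,018 in favor — approved.
Series C: a majority of 4922729 is 2461365; 2,461,365 required, 2,462,979 in favor — approved.
Series D: 2/3 of 1760258 = 1173505.33, rounded up to 1173506; 1,173,506 required, 1,173,962 in favor — approved.

Approved — every class gave the required vote.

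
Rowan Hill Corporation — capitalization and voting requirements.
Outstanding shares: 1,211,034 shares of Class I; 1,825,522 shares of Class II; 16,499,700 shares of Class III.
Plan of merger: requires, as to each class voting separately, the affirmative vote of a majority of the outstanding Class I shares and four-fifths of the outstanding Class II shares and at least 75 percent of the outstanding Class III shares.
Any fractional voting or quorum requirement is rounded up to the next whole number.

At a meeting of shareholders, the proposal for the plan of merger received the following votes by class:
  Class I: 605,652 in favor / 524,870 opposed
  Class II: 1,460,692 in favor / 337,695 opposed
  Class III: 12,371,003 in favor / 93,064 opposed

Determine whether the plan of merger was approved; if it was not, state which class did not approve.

Not approved — the Class III shares did not give the required vote.

Class I: a majority of 1211034 is 605518; 605,518 required, 605,652 in favor — approved.
Class II: 4/5 of 1825522 = 1460417.60, rounded up to 1460418; 1,460,418 required, 1,460,692 in favor — approved.
Class III: 3/4 of 16499700 = 12374775; 12,374,775 required, 12,371,003 in favor — not approved.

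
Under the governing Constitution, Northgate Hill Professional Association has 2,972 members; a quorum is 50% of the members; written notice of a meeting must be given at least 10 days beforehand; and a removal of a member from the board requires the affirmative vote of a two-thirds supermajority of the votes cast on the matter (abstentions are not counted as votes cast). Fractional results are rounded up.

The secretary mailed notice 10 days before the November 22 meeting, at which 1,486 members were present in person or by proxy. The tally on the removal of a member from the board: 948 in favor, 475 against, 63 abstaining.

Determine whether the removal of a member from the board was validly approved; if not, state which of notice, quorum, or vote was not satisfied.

Invalid — vote requirement not satisfied.

Notice: 10 days given; 10 required. Satisfied.
Quorum: 50% of 2,972 = 1,486; 1,486 present. Satisfied.
Vote: requires two-thirds of the votes cast (1,486 − 63 abstaining = 1,423); 2/3 of 1423 = 948.67, rounded up to 949, so 949 needed; 948 in favor. Not satisfied.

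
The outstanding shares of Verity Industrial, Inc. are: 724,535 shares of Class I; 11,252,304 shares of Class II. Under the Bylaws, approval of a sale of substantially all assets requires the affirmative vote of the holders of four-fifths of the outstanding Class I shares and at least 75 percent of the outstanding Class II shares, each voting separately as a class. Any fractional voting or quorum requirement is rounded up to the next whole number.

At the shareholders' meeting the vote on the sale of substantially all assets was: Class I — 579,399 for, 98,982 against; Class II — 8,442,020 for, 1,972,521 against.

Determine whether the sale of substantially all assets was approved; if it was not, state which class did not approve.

Class I: 4/5 of 724535 = 579628; 579,628 required, 579,399 in favor — not approved.
Class II: 3/4 of 11252304 = 8439228; 8,439,228 required, 8,442,020 in favor — approved.

Not approved — the Class I shares did not give the required vote.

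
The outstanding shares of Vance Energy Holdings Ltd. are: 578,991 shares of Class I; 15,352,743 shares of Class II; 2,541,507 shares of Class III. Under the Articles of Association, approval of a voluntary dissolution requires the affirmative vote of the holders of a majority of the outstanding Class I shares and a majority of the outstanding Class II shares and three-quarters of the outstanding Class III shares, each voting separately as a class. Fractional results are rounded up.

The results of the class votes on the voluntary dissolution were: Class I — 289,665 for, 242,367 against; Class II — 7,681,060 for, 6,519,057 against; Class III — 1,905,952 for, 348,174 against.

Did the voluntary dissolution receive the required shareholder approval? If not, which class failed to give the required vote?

Not approved — the Class III shares did not give the required vote.

Class I: a majority of 578991 is 289496; 289,496 required, 289,665 in favor — approved.
Class II: a majority of 15352743 is 7676372; 7,676,372 required, 7,681,060 in favor — approved.
Class III: 3/4 of 2541507 = 1906130.25, rounded up to 1906131; 1,906,131 required, 1,905,952 in favor — not approved.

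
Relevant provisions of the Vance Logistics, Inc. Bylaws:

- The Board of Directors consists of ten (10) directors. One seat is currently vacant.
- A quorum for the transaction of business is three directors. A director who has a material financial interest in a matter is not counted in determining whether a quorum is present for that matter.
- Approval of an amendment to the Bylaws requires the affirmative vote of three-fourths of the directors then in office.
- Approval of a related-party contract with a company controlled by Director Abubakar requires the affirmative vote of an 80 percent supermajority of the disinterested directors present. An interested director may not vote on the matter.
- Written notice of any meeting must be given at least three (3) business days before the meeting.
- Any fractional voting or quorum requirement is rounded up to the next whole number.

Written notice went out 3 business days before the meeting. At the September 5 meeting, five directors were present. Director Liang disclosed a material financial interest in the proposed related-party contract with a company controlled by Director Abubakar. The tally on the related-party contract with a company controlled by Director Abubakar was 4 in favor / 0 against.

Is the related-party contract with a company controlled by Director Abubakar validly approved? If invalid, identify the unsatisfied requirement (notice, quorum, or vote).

Notice: 3 business days given; 3 required (3 ≥ 3). Satisfied.
Quorum: 5 present, but the 1 interested director does not count, leaving 4. Quorum is 3. Satisfied.
Vote: the related-party contract with a company controlled by Director Abubakar requires four-fifths of the disinterested directors present (5 − 1 = 4). 4/5 of 4 = 3.20, rounded up to 4, so 4 affirmative votes are needed; 4 voted in favor. Satisfied.

Valid — all requirements satisfied.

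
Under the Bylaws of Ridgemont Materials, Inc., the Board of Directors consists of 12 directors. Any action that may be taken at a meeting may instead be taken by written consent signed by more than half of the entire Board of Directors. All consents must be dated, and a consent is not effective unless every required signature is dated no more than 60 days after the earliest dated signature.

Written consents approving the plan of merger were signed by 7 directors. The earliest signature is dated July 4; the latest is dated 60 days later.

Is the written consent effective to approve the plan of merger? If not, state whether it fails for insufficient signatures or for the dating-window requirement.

Effective — both the signature and dating-window requirements are satisfied.

Signatures required: more than half of 12 — a majority of 12 is 7, so 7 needed; 7 signed. Sufficient.
Dating window: the latest signature is 60 days after the earliest; the limit is 60 days. Within the window.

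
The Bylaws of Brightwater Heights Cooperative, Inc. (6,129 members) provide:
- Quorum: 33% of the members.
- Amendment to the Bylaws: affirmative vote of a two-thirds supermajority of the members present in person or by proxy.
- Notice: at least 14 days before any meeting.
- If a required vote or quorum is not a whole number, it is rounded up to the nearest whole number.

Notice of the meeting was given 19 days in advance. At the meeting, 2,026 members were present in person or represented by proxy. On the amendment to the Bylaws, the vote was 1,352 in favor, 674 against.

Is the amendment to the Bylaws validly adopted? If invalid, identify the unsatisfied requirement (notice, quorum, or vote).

Valid — all requirements satisfied.

Notice: 19 days given; 14 required. Satisfied.
Quorum: 33% of 6,129 = 2,022.57, rounded up to 2,023; 2,026 present. Satisfied.
Vote: requires two-thirds of those present (2,026); 2/3 of 2026 = 1350.67, rounded up to 1351, so 1,351 needed; 1,352 in favor. Satisfied.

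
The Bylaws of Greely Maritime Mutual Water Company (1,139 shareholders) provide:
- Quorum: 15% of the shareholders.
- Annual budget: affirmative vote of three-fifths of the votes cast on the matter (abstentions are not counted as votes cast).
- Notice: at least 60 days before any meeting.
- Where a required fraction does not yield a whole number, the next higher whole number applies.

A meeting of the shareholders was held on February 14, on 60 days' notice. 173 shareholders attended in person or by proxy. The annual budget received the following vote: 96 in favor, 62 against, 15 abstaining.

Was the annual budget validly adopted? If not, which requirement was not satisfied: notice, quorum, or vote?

Valid — all requirements satisfied.

Notice: 60 days given; 60 required. Satisfied.
Quorum: 15% of 1,139 = 170.85, rounded up to 171; 173 present. Satisfied.
Vote: requires three-fifths of the votes cast (173 − 15 abstaining = 158); 3/5 of 158 = 94.80, rounded up to 95, so 95 needed; 96 in favor. Satisfied.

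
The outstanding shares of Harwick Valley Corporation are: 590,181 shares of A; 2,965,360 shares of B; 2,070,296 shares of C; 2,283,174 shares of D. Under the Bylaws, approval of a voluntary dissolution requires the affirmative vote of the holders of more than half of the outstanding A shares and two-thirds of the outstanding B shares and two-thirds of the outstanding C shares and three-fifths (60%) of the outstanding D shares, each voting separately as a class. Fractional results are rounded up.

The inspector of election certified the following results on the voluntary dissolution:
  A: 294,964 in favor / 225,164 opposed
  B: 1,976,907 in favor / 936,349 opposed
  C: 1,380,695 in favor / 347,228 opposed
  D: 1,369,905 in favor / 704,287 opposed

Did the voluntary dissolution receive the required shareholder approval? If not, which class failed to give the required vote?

A: a majority of 590181 is 295091; 295,091 required, 294,964 in favor — not approved.
B: 2/3 of 2965360 = 1976906.67, rounded up to 1976907; 1,976,907 required, 1,976,907 in favor — approved.
C: 2/3 of 2070296 = 1380197.33, rounded up to 1380198; 1,380,198 required, 1,380,695 in favor — approved.
D: 3/5 of 2283174 = 1369904.40, rounded up to 1369905; 1,369,905 required, 1,369,905 in favor — approved.

Not approved — the A shares did not give the required vote.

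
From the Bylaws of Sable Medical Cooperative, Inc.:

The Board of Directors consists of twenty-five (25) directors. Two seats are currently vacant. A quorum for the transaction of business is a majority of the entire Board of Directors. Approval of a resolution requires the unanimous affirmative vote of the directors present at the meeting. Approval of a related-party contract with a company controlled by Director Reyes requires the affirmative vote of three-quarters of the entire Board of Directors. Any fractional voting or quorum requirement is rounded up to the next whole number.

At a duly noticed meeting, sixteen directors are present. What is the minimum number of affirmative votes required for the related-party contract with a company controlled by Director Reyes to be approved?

19

The related-party contract with a company controlled by Director Reyes requires three-fourths of the entire Board of Directors (25).
3/4 of 25 = 18.75, rounded up to 19.
(Only 16 can vote, so the related-party contract with a company controlled by Director Reyes cannot pass at this meeting, but the required vote is still 19.)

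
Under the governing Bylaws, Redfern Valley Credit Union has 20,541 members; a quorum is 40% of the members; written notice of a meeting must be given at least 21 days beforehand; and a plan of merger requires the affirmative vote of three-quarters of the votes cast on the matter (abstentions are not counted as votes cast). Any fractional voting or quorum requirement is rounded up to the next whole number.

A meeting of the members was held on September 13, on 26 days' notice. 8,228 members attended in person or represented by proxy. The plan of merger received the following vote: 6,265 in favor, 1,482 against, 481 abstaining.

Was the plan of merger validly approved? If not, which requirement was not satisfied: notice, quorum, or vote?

Valid — all requirements satisfied.

Notice: 26 days given; 21 required. Satisfied.
Quorum: 40% of 20,541 = 8,216.40, rounded up to 8,217; 8,228 present. Satisfied.
Vote: requires three-fourths of the votes cast (8,228 − 481 abstaining = 7,747); 3/4 of 7747 = 5810.25, rounded up to 5811, so 5,811 needed; 6,265 in favor. Satisfied.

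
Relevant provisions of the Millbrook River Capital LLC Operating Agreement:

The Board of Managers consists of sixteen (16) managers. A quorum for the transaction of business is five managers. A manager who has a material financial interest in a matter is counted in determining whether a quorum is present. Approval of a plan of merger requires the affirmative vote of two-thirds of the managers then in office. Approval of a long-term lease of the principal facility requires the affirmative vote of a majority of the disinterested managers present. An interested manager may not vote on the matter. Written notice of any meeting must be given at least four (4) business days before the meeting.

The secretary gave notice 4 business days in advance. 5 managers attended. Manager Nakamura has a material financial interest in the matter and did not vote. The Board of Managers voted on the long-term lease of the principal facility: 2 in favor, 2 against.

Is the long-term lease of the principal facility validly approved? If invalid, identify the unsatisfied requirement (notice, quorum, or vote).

Notice: 4 business days given; 4 required (4 ≥ 4). Satisfied.
Quorum: 5 present (interested managers count toward quorum); quorum is 5. Satisfied.
Vote: the long-term lease of the principal facility requires a majority of the disinterested managers present (5 − 1 = 4). A majority of 4 is 3, so 3 affirmative votes are needed; 2 voted in favor. Not satisfied.

Invalid — vote requirement not satisfied.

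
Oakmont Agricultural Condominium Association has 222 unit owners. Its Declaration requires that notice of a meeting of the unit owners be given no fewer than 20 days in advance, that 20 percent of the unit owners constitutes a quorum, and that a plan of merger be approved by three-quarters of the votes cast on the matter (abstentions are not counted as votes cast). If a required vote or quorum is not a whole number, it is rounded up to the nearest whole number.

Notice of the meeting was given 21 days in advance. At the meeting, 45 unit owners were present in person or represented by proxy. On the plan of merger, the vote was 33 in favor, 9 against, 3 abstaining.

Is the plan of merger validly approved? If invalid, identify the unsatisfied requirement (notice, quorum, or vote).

Notice: 21 days given; 20 required. Satisfied.
Quorum: 20% of 222 = 44.40, rounded up to 45; 45 present. Satisfied.
Vote: requires three-fourths of the votes cast (45 − 3 abstaining = 42); 3/4 of 42 = 31.50, rounded up to 32, so 32 needed; 33 in favor. Satisfied.

Valid — all requirements satisfied.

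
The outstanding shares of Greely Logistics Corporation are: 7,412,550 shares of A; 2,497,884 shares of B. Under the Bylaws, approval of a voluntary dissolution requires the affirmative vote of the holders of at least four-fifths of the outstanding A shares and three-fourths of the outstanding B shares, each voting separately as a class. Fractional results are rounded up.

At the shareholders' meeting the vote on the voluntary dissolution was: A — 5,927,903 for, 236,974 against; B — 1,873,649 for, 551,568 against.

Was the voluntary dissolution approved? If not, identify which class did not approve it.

Not approved — the A shares did not give the required vote.

A: 4/5 of 7412550 = 5930040; 5,930,040 required, 5,927,903 in favor — not approved.
B: 3/4 of 2497884 = 1873413; 1,873,413 required, 1,873,649 in favor — approved.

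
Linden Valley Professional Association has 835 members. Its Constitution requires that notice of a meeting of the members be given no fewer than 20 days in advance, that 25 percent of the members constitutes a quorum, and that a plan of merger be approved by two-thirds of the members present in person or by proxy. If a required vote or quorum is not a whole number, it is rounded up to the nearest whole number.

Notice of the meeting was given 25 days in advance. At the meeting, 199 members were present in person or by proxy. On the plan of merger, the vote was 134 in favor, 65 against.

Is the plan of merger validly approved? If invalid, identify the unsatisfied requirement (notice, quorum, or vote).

Notice: 25 days given; 20 required. Satisfied.
Quorum: 25% of 835 = 208.75, rounded up to 209; 199 present. Not satisfied.
Vote: requires two-thirds of those present (199); 2/3 of 199 = 132.67, rounded up to 133, so 133 needed; 134 in favor. Satisfied.

Invalid — quorum requirement not satisfied.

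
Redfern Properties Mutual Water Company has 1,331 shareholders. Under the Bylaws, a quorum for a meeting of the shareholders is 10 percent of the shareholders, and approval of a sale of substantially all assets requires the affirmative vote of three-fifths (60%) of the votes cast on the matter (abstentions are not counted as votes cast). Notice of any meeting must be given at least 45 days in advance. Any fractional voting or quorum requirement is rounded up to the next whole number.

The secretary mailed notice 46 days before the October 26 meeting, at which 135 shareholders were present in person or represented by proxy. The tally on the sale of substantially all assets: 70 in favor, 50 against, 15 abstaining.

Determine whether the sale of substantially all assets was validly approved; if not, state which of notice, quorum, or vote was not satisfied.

Invalid — vote requirement not satisfied.

Notice: 46 days given; 45 required. Satisfied.
Quorum: 10% of 1,331 = 133.10, rounded up to 134; 135 present. Satisfied.
Vote: requires three-fifths of the votes cast (135 − 15 abstaining = 120); 3/5 of 120 = 72, so 72 needed; 70 in favor. Not satisfied.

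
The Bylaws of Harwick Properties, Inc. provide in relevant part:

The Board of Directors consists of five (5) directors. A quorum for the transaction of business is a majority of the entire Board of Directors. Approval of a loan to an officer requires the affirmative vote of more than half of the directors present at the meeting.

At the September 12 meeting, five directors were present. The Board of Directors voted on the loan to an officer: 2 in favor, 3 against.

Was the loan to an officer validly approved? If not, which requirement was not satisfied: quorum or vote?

Quorum: 5 present; quorum is 3. Satisfied.
Vote: the loan to an officer requires a majority of the directors present (5). A majority of 5 is 3, so 3 affirmative votes are needed; 2 voted in favor. Not satisfied.

Invalid — vote requirement not satisfied.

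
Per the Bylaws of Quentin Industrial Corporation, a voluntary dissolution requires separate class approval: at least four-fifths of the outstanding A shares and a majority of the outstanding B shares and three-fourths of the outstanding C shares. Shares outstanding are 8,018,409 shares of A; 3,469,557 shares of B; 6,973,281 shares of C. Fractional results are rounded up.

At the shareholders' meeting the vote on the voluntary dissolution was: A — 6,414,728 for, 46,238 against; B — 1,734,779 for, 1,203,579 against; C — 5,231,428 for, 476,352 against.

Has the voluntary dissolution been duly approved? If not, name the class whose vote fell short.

Approved — every class gave the required vote.

A: 4/5 of 8018409 = 6414727.20, rounded up to 6414728; 6,414,728 required, 6,414,728 in favor — approved.
B: a majority of 3469557 is 1734779; 1,734,779 required, 1,734,779 in favor — approved.
C: 3/4 of 6973281 = 5229960.75, rounded up to 5229961; 5,229,961 required, 5,231,428 in favor — approved.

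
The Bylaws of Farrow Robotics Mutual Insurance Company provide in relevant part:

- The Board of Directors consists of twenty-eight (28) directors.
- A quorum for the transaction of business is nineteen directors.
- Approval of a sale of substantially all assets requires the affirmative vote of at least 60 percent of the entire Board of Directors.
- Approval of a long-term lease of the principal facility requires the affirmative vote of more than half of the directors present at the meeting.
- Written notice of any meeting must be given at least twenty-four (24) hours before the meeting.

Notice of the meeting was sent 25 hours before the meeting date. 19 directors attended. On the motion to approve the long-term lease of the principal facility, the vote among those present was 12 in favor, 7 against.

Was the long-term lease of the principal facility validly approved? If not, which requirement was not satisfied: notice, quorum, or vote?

Valid — all requirements satisfied.

Notice: 25 hours given; 24 required (25 ≥ 24). Satisfied.
Quorum: 19 present; quorum is 19. Satisfied.
Vote: the long-term lease of the principal facility requires a majority of the directors present (19). A majority of 19 is 10, so 10 affirmative votes are needed; 12 voted in favor. Satisfied.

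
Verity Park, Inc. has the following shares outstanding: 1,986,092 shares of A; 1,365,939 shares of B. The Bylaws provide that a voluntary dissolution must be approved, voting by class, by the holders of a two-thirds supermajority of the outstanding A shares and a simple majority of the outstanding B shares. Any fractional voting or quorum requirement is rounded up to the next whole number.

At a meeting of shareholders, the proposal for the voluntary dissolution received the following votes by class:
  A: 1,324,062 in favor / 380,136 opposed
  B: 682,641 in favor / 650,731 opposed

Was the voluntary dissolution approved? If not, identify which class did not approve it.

A: 2/3 of 1986092 = 1324061.33, rounded up to 1324062; 1,324,062 required, 1,324,062 in favor — approved.
B: a majority of 1365939 is 682970; 682,970 required, 682,641 in favor — not approved.

Not approved — the B shares did not give the required vote.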